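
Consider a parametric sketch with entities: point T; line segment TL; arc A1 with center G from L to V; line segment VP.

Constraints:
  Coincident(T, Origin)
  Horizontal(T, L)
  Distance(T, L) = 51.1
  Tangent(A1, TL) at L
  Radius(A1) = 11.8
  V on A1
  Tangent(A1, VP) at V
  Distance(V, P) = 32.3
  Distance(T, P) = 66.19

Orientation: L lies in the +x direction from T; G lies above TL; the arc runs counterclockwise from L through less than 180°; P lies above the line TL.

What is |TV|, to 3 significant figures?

64.0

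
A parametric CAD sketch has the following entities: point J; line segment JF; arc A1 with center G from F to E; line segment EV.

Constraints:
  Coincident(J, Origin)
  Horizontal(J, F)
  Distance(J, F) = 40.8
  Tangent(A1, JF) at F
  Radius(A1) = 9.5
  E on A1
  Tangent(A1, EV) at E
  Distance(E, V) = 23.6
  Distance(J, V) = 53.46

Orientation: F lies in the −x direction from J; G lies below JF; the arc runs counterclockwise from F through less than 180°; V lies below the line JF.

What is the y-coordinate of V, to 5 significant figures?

-34.938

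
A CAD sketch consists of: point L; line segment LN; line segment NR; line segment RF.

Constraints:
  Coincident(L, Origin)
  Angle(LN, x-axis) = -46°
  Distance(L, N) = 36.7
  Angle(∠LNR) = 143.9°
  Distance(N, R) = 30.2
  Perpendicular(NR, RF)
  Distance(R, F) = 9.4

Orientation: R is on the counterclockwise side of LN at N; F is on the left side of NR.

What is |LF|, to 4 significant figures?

61.09

L is at the origin; LN runs at -46.0° with length 36.7, so N = 36.7·(cos -46.0°, sin -46.0°) = (25.49, -26.40). ∠LNR = 143.9°, so NR runs at -46.0° + (180° − 143.9°) = -9.900° from the x-axis; with |NR| = 30.2, R = N + 30.2·(cos -9.900°, sin -9.900°) = (55.24, -31.59). NR ⟂ RF; with |RF| = 9.4 on the left of NR, F = R + 9.4·(0.1719, 0.9851) = (56.86, -22.33). Then |LF| = |F − L| = 61.09.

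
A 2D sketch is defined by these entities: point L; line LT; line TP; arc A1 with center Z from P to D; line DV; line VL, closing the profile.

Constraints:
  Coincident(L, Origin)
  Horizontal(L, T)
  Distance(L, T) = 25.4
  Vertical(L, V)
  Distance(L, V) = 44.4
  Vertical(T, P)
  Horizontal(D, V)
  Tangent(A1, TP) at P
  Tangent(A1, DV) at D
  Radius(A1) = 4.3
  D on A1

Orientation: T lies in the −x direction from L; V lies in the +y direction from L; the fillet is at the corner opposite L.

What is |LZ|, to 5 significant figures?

45.312

L is at the origin; LT is horizontal with |LT| = 25.4 and T on the −x side, so T = (-25.400, 0.0000). LV is vertical with |LV| = 44.4 and V on the +y side, so V = (0.0000, 44.400). The virtual corner opposite L is at (-25.400, 44.400). Tangency of A1 to TP means the radius ZP is perpendicular to TP and tangency of A1 to DV means the radius ZD is perpendicular to DV, with radius 4.3, so the center Z sits 4.3 in from both sides at Z = (-21.100, 40.100). Then |LZ| = |Z − L| = 45.312.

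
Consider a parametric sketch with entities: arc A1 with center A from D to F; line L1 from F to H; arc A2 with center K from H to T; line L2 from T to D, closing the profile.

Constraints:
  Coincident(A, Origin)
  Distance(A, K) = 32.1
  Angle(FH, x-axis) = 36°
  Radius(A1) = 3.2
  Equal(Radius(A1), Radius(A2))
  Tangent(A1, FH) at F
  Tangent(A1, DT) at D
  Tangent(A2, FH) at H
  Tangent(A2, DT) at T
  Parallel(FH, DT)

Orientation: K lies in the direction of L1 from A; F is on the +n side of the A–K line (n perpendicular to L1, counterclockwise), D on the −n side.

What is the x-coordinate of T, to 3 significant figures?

27.9

The slot axis is L1's direction at 36.0°, so u = (cos 36.0°, sin 36.0°) = (0.809, 0.588) and n = (−sin 36.0°, cos 36.0°) = (-0.588, 0.809). A is at the origin and K lies 32.1 along u from A, so K = 32.1·u = (26.0, 18.9). Tangency of A1 to both parallel lines with radius 3.2 puts F and D at A ± 3.2·n: F = (-1.88, 2.59), D = (1.88, -2.59). Equal radii place H and T the same way about K: H = K + 3.2·n = (24.1, 21.5), T = K − 3.2·n = (27.9, 16.3). So T.x = 27.9.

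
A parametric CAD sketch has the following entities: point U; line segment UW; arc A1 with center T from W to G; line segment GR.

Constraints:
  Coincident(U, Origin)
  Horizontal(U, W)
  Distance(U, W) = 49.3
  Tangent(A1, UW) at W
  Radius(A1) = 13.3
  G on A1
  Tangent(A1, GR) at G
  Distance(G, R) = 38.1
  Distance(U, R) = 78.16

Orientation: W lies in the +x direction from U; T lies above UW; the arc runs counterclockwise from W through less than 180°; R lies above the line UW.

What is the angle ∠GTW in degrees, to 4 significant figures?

97.31°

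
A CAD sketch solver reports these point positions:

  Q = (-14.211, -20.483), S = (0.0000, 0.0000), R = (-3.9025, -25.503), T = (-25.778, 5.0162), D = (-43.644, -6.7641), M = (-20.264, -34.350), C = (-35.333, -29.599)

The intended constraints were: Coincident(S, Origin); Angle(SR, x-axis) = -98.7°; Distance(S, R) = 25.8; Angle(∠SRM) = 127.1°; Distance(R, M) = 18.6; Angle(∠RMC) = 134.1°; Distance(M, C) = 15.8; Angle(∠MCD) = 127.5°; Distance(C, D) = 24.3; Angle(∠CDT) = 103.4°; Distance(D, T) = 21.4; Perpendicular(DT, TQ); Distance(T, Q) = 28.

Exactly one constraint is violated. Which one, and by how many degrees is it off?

Perpendicular(DT, TQ) — off by 9.00°.

S = (0.00, 0.00) ✓; SR at -98.70° ✓; |SR| = 25.80 ✓; ∠SRM = 127.1° ✓; |RM| = 18.60 ✓; ∠RMC = 134.1° ✓; |MC| = 15.80 ✓; ∠MCD = 127.5° ✓; |CD| = 24.30 ✓; ∠CDT = 103.4° ✓; |DT| = 21.40 ✓; ∠(DT, TQ) = 99.00° ✗; |TQ| = 28.00 ✓.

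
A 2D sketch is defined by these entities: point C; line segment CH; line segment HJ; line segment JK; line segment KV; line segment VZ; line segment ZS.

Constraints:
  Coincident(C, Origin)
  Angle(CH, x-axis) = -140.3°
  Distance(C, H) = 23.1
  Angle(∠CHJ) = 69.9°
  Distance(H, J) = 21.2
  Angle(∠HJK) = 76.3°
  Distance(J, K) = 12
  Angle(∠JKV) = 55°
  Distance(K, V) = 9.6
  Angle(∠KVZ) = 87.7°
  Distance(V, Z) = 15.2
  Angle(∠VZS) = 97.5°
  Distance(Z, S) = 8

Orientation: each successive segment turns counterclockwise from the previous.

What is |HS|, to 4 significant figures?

29.64

C is at the origin; CH runs at -140.3° with length 23.1, so H = (-17.77, -14.76). ∠CHJ = 69.9° gives HJ at -30.20° from the x-axis; with |HJ| = 21.2, J = (0.5495, -25.42). ∠HJK = 76.3° gives JK at 73.50° from the x-axis; with |JK| = 12.0, K = (3.958, -13.91). ∠JKV = 55.0° gives KV at -161.5° from the x-axis; with |KV| = 9.6, V = (-5.146, -16.96). ∠KVZ = 87.7° gives VZ at -69.20° from the x-axis; with |VZ| = 15.2, Z = (0.2514, -31.17). ∠VZS = 97.5° gives ZS at 13.30° from the x-axis; with |ZS| = 8.0, S = (8.037, -29.33). Then |HS| = |S − H| = 29.64.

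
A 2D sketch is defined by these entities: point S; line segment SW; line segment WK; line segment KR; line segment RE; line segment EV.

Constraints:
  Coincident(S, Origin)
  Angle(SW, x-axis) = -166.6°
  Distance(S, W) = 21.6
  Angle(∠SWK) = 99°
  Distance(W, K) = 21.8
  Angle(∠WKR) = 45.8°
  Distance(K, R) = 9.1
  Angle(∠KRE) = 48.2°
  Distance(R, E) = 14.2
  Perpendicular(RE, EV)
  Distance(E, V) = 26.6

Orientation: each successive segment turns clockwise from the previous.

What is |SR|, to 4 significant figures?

23.96

S is at the origin; SW runs at -166.6° with length 21.6, so W = (-21.01, -5.006). ∠SWK = 99.0° gives WK at 112.4° from the x-axis; with |WK| = 21.8, K = (-29.32, 15.15). ∠WKR = 45.8° gives KR at -21.80° from the x-axis; with |KR| = 9.1, R = (-20.87, 11.77). Then |SR| = |R − S| = 23.96.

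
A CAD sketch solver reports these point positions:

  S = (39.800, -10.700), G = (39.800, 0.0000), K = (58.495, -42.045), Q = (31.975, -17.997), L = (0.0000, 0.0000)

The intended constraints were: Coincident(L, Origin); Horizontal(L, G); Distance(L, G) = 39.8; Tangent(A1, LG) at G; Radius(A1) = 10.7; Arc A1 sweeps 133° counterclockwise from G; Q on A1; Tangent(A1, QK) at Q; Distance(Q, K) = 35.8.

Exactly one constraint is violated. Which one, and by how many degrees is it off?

Tangent(A1, QK) at Q — off by 4.80°.

L = (0.00, 0.00) ✓; L.y = 0.00, G.y = 0.00 ✓; |LG| = 39.80 ✓; ∠(SG, GL) = 90.00° ✓; |SG| = 10.70 ✓; bearing(S→Q) − bearing(S→G) = 133.0° ✓; |SQ| = 10.70 ✓; ∠(SQ, QK) = 85.20° ✗; |QK| = 35.80 ✓.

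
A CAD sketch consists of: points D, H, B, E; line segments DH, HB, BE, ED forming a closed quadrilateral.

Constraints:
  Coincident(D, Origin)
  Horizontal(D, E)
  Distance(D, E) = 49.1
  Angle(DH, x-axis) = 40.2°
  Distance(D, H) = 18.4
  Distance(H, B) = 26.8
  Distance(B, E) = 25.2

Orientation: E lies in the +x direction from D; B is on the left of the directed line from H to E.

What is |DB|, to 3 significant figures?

44.8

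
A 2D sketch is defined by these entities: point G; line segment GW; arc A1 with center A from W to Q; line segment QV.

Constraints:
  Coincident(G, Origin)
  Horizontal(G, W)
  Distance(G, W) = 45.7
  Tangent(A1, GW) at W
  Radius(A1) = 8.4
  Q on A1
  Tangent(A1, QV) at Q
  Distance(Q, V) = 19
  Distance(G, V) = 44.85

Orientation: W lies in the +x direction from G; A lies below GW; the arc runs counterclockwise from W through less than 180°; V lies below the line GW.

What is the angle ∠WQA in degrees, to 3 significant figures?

47.0°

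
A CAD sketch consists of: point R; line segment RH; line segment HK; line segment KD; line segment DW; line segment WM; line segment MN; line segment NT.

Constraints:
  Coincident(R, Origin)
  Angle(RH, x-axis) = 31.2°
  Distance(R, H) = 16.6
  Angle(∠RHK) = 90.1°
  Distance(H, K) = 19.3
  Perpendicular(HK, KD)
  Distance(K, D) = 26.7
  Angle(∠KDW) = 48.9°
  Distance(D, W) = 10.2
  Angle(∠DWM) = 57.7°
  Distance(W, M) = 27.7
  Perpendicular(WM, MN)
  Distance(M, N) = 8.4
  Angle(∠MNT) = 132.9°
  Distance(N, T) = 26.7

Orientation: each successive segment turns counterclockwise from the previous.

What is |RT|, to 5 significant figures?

37.884

R is at the origin; RH runs at 31.2° with length 16.6, so H = (14.199, 8.5992). ∠RHK = 90.1° gives HK at 121.10° from the x-axis; with |HK| = 19.3, K = (4.2300, 25.125). HK is perpendicular to KD, so KD runs at -148.90°; with |KD| = 26.7, D = (-18.632, 11.334). ∠KDW = 48.9° gives DW at -17.800° from the x-axis; with |DW| = 10.2, W = (-8.9207, 8.2157). ∠DWM = 57.7° gives WM at 104.50° from the x-axis; with |WM| = 27.7, M = (-15.856, 35.033). The perpendicularity gives MN at right angles to WM, so MN runs at -165.50°; with |MN| = 8.4, N = (-23.989, 32.930). ∠MNT = 132.9° gives NT at -118.40° from the x-axis; with |NT| = 26.7, T = (-36.688, 9.4436). Then |RT| = |T − R| = 37.884.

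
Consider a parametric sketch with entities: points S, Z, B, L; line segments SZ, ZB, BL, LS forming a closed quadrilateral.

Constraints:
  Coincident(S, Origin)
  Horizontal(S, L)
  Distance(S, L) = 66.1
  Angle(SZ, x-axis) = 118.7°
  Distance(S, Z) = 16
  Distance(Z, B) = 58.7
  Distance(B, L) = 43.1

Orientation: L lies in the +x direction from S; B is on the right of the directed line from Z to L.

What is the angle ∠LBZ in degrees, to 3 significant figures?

93.8°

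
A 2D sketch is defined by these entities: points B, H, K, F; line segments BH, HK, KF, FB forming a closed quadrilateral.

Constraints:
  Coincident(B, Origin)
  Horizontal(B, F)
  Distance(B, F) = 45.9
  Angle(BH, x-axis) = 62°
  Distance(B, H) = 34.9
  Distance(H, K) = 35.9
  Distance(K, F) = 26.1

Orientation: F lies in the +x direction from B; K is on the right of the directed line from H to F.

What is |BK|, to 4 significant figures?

20.84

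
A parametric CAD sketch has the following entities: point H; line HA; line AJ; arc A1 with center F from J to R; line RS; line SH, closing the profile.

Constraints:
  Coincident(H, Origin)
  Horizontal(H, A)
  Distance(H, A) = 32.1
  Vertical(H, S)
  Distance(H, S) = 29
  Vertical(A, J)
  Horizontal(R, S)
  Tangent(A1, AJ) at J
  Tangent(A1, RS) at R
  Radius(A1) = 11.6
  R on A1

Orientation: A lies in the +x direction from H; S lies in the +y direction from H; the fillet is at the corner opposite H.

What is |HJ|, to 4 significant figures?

36.51

H is at the origin; H and A share the same y with |HA| = 32.1 and A on the +x side, so A = (32.10, 0.000). H and S share the same x with |HS| = 29.0 and S on the +y side, so S = (0.000, 29.00). The virtual corner opposite H is at (32.10, 29.00). Tangency of A1 to AJ means the radius FJ is perpendicular to AJ and the tangent condition forces FR to be normal to RS, with radius 11.6, so the center F sits 11.6 in from both sides at F = (20.50, 17.40). That places the tangent points at J = (32.10, 17.40) on AJ and R = (20.50, 29.00) on RS. Then |HJ| = |J − H| = 36.51.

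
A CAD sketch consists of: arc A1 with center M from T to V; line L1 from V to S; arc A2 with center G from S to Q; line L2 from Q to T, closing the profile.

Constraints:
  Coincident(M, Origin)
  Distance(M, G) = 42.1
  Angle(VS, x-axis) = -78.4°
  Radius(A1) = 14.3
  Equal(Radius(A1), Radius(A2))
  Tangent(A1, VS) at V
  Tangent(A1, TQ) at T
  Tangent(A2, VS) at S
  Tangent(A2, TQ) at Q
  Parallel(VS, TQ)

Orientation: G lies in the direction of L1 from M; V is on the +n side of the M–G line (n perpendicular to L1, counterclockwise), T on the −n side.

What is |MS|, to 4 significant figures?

44.46

The slot axis is L1's direction at -78.4°, so u = (cos -78.4°, sin -78.4°) = (0.2011, -0.9796) and n = (−sin -78.4°, cos -78.4°) = (0.9796, 0.2011). M is at the origin and G lies 42.1 along u from M, so G = 42.1·u = (8.465, -41.24). Tangency of A1 to both parallel lines with radius 14.3 puts V and T at M ± 14.3·n: V = (14.01, 2.875), T = (-14.01, -2.875). Equal radii place S and Q the same way about G: S = G + 14.3·n = (22.47, -38.36), Q = G − 14.3·n = (-5.543, -44.12). Then |MS| = |S − M| = 44.46.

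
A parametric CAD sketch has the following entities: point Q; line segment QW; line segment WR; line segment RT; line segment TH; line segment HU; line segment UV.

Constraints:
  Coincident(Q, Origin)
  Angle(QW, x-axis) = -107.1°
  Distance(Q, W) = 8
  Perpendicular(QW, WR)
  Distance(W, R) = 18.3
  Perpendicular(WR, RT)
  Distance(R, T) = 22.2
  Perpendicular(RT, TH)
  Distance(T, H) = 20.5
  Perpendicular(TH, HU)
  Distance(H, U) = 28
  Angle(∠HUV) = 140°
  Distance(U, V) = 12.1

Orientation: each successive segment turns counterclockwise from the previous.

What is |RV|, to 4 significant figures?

19.72

Q is at the origin; QW runs at -107.1° with length 8.0, so W = (-2.352, -7.646). The perpendicularity gives WR at right angles to QW, so WR runs at -17.10°; with |WR| = 18.3, R = (15.14, -13.03). WR ⟂ RT, so RT runs at 72.90°; with |RT| = 22.2, T = (21.67, 8.191). RT is perpendicular to TH, so TH runs at 162.9°; with |TH| = 20.5, H = (2.073, 14.22). TH is perpendicular to HU, so HU runs at -107.1°; with |HU| = 28.0, U = (-6.161, -12.54). ∠HUV = 140.0° gives UV at -67.10° from the x-axis; with |UV| = 12.1, V = (-1.452, -23.69). Then |RV| = |V − R| = 19.72.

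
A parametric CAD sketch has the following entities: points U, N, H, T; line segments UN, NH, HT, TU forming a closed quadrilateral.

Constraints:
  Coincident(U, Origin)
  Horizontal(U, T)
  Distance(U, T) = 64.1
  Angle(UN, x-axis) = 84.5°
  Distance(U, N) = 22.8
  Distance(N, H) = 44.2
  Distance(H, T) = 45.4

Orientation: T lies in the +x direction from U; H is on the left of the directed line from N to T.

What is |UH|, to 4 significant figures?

58.66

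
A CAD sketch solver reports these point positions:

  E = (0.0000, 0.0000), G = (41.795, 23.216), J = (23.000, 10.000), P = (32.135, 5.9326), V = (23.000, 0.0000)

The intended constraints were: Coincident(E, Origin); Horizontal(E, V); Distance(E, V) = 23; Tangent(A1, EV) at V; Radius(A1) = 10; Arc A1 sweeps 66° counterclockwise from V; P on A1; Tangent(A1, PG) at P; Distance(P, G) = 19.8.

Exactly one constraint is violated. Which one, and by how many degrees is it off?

Tangent(A1, PG) at P — off by 5.20°.

E = (0.00, 0.00) ✓; E.y = 0.00, V.y = 0.00 ✓; |EV| = 23.00 ✓; ∠(JV, VE) = 90.00° ✓; |JV| = 10.00 ✓; bearing(J→P) − bearing(J→V) = 66.00° ✓; |JP| = 10.00 ✓; ∠(JP, PG) = 95.20° ✗; |PG| = 19.80 ✓.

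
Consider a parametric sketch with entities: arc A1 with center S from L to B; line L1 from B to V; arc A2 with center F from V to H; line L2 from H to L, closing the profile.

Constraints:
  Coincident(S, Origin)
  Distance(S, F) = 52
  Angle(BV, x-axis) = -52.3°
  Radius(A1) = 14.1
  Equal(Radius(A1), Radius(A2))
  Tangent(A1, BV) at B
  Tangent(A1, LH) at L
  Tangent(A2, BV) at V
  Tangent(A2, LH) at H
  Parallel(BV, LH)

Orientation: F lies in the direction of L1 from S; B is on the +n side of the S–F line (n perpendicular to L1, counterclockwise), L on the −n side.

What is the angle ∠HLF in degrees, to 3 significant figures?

15.2°

The slot axis is L1's direction at -52.3°, so u = (cos -52.3°, sin -52.3°) = (0.612, -0.791) and n = (−sin -52.3°, cos -52.3°) = (0.791, 0.612). S is at the origin and F lies 52.0 along u from S, so F = 52.0·u = (31.8, -41.1). Tangency of A1 to both parallel lines with radius 14.1 puts B and L at S ± 14.1·n: B = (11.2, 8.62), L = (-11.2, -8.62). Equal radii place V and H the same way about F: V = F + 14.1·n = (43.0, -32.5), H = F − 14.1·n = (20.6, -49.8). Then cos ∠HLF = LH·LF / (|LH||LF|), giving 15.2°.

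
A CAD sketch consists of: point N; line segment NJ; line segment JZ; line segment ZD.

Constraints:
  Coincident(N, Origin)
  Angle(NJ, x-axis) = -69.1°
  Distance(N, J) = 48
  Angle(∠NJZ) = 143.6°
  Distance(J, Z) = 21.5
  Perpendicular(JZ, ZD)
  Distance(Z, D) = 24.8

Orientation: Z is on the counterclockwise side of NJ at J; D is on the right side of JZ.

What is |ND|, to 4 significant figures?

80.35

N is at the origin; NJ runs at -69.1° with length 48.0, so J = 48.0·(cos -69.1°, sin -69.1°) = (17.12, -44.84). ∠NJZ = 143.6°, so JZ runs at -69.1° + (180° − 143.6°) = -32.70° from the x-axis; with |JZ| = 21.5, Z = J + 21.5·(cos -32.70°, sin -32.70°) = (35.22, -56.46). The perpendicularity gives ZD at right angles to JZ; with |ZD| = 24.8 on the right of JZ, D = Z + 24.8·(-0.5402, -0.8415) = (21.82, -77.33). Then |ND| = |D − N| = 80.35.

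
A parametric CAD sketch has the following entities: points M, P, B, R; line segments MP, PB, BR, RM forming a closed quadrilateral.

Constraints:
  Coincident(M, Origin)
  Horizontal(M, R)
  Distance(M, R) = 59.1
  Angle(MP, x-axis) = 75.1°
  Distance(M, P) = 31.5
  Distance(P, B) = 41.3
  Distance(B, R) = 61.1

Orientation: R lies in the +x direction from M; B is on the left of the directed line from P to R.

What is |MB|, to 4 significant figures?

69.73

M is at the origin; M and R share the same y with |MR| = 59.1 and R in +x, so R = (59.1, 0). MP runs at 75.1° with |MP| = 31.5, so P = (8.100, 30.44). B is determined by |PB| = 41.3 and |BR| = 61.1 together: it lies at the intersection of circle(P, 41.3) and circle(R, 61.1). With |PR| = 59.39, the foot of the radical line on PR is 12.63 from P and the perpendicular offset is √(41.3² − 12.63²) = 39.32. Taking the left-of-PR solution: B = (39.10, 57.73).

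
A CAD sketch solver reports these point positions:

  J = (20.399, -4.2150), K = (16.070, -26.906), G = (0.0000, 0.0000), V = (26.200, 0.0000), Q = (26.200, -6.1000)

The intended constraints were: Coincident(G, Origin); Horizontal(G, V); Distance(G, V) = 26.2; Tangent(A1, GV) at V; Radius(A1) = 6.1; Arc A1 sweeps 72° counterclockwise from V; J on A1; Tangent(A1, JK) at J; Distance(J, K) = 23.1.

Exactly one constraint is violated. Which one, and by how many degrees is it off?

Tangent(A1, JK) at J — off by 7.20°.

G = (0.00, 0.00) ✓; G.y = 0.00, V.y = 0.00 ✓; |GV| = 26.20 ✓; ∠(QV, VG) = 90.00° ✓; |QV| = 6.100 ✓; bearing(Q→J) − bearing(Q→V) = 72.00° ✓; |QJ| = 6.100 ✓; ∠(QJ, JK) = 82.80° ✗; |JK| = 23.10 ✓.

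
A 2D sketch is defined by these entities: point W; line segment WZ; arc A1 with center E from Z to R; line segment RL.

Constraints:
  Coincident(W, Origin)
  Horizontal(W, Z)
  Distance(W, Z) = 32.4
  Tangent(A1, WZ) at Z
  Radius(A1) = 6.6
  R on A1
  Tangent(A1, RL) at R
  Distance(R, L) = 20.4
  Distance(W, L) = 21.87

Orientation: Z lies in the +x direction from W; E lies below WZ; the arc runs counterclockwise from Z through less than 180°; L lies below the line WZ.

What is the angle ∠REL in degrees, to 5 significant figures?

72.072°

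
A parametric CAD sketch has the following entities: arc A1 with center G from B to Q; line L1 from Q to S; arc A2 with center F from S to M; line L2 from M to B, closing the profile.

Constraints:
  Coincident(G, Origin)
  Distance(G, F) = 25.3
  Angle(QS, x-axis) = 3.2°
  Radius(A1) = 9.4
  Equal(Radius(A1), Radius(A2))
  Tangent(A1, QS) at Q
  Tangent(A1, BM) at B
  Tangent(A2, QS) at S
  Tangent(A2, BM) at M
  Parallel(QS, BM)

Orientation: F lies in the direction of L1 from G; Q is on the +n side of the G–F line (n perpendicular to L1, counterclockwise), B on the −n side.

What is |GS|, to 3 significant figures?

27.0

Tangency of A1 to both parallel lines with radius 9.4 puts Q and B at G ± 9.4·n: Q = (-0.525, 9.39), B = (0.525, -9.39). Equal radii place S and M the same way about F: S = F + 9.4·n = (24.7, 10.8), M = F − 9.4·n = (25.8, -7.97). Then |GS| = |S − G| = 27.0.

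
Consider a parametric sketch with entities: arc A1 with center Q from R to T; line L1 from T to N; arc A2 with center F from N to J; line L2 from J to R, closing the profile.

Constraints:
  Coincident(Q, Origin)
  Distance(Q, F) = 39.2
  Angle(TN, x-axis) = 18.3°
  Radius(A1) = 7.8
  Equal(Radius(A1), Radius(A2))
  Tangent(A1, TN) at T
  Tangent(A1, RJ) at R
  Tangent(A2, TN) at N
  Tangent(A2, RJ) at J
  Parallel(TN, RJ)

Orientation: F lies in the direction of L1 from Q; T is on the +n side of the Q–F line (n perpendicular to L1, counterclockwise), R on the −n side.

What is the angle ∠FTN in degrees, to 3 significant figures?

11.3°

Tangency of A1 to both parallel lines with radius 7.8 puts T and R at Q ± 7.8·n: T = (-2.45, 7.41), R = (2.45, -7.41). Equal radii place N and J the same way about F: N = F + 7.8·n = (34.8, 19.7), J = F − 7.8·n = (39.7, 4.90). Then cos ∠FTN = TF·TN / (|TF||TN|), giving 11.3°.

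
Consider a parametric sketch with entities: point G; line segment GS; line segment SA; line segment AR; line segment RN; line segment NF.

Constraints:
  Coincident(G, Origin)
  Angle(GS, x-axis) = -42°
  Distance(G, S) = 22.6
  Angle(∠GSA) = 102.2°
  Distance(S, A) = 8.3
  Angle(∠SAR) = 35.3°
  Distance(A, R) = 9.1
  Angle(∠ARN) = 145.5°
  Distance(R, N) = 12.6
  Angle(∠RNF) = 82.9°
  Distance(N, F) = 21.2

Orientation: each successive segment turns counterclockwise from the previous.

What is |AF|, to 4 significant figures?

23.62

G is at the origin; GS runs at -42.0° with length 22.6, so S = (16.80, -15.12). ∠GSA = 102.2° gives SA at 35.80° from the x-axis; with |SA| = 8.3, A = (23.53, -10.27). ∠SAR = 35.3° gives AR at -179.5° from the x-axis; with |AR| = 9.1, R = (14.43, -10.35). ∠ARN = 145.5° gives RN at -145.0° from the x-axis; with |RN| = 12.6, N = (4.106, -17.57). ∠RNF = 82.9° gives NF at -47.90° from the x-axis; with |NF| = 21.2, F = (18.32, -33.30). Then |AF| = |F − A| = 23.62.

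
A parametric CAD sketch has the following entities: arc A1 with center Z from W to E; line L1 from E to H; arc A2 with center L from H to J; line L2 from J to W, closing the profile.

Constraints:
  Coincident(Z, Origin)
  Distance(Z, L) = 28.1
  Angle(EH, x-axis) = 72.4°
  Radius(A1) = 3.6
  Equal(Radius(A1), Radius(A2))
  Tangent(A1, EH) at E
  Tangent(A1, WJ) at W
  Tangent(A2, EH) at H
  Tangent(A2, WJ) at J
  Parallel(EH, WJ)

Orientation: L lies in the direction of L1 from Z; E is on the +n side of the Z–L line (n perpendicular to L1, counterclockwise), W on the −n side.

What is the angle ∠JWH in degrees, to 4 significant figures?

14.37°

Tangency of A1 to both parallel lines with radius 3.6 puts E and W at Z ± 3.6·n: E = (-3.431, 1.089), W = (3.431, -1.089). Equal radii place H and J the same way about L: H = L + 3.6·n = (5.065, 27.87), J = L − 3.6·n = (11.93, 25.70). Then cos ∠JWH = WJ·WH / (|WJ||WH|), giving 14.37°.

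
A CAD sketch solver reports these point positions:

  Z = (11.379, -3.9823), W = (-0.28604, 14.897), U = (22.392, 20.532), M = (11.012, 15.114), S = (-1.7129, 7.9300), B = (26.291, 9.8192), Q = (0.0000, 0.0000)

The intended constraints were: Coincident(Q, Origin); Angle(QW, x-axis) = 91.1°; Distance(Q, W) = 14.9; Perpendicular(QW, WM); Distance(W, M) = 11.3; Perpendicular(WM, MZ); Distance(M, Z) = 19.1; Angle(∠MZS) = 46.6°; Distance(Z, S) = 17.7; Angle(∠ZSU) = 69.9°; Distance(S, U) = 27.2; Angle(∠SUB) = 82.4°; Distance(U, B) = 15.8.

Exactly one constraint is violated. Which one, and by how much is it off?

Distance(U, B) = 15.8 — off by 4.40.

Q = (0.00, 0.00) ✓; QW at 91.10° ✓; |QW| = 14.90 ✓; ∠(QW, WM) = 90.00° ✓; |WM| = 11.30 ✓; ∠(WM, MZ) = 90.00° ✓; |MZ| = 19.10 ✓; ∠MZS = 46.60° ✓; |ZS| = 17.70 ✓; ∠ZSU = 69.90° ✓; |SU| = 27.20 ✓; ∠SUB = 82.40° ✓; |UB| = 11.40 ✗.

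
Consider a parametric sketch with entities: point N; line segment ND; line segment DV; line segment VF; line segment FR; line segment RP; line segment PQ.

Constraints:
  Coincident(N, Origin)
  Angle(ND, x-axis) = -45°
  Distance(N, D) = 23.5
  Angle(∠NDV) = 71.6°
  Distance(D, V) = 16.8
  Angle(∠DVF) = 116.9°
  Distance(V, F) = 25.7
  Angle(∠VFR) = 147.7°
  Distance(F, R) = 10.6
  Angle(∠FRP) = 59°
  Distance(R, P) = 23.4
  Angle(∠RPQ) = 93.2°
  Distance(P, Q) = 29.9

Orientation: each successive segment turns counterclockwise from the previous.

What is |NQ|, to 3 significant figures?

32.8

∠FRP = 59.0° gives RP at -80.2° from the x-axis; with |RP| = 23.4, P = (2.95, -0.161). ∠RPQ = 93.2° gives PQ at 6.60° from the x-axis; with |PQ| = 29.9, Q = (32.7, 3.28). Then |NQ| = |Q − N| = 32.8.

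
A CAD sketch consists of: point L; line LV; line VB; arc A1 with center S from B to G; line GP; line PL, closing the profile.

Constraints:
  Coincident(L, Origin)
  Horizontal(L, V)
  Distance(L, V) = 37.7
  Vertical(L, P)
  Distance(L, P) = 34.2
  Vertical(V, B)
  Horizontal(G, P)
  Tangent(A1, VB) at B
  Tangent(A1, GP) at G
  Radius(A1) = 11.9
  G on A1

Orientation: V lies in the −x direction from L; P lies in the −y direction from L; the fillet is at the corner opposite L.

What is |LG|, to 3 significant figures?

42.8

L is at the origin; LV is horizontal with |LV| = 37.7 and V on the −x side, so V = (-37.7, 0.00). LP is vertical with |LP| = 34.2 and P on the −y side, so P = (0.00, -34.2). The virtual corner opposite L is at (-37.7, -34.2). Tangency of A1 to VB means the radius SB is perpendicular to VB and A1 meets GP tangentially, so SG is at right angles to GP, with radius 11.9, so the center S sits 11.9 in from both sides at S = (-25.8, -22.3). That places the tangent points at B = (-37.7, -22.3) on VB and G = (-25.8, -34.2) on GP. Then |LG| = |G − L| = 42.8.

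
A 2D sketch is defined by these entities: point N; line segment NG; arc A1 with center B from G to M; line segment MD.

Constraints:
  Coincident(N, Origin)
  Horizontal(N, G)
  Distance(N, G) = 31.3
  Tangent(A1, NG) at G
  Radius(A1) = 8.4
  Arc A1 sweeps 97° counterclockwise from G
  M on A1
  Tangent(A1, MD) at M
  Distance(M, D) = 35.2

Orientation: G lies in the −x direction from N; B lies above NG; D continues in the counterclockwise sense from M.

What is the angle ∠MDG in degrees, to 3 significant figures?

12.2°

N is at the origin; N and G share the same y with |NG| = 31.3 and G on the −x side, so G = (-31.3, 0.00). The tangent condition forces BG to be normal to NG, so B = G + (0, 8.4) = (-31.3, 8.40). On A1, G sits at bearing -90° from B; a 97° counterclockwise sweep puts M at bearing 7°, so M = B + 8.4·(cos 7°, sin 7°) = (-23.0, 9.42). The tangent condition forces BM to be normal to MD, so MD runs along (−sin 7°, cos 7°); with |MD| = 35.2, D = (-27.3, 44.4). Then cos ∠MDG = DM·DG / (|DM||DG|), giving 12.2°.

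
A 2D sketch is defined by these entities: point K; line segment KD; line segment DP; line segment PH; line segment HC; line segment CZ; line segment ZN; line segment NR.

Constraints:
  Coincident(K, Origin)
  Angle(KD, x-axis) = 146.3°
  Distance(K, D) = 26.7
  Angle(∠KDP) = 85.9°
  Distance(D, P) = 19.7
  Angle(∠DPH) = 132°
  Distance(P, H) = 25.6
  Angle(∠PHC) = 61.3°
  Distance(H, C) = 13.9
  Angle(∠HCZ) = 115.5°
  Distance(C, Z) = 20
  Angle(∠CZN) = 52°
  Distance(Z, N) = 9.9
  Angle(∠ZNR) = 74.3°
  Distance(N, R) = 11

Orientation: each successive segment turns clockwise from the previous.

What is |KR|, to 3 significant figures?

18.6

K is at the origin; KD runs at 146.3° with length 26.7, so D = (-22.2, 14.8). ∠KDP = 85.9° gives DP at 52.2° from the x-axis; with |DP| = 19.7, P = (-10.1, 30.4). ∠DPH = 132.0° gives PH at 4.20° from the x-axis; with |PH| = 25.6, H = (15.4, 32.3). ∠PHC = 61.3° gives HC at -114° from the x-axis; with |HC| = 13.9, C = (9.63, 19.6). ∠HCZ = 115.5° gives CZ at -179° from the x-axis; with |CZ| = 20.0, Z = (-10.4, 19.3). ∠CZN = 52.0° gives ZN at 53.0° from the x-axis; with |ZN| = 9.9, N = (-4.41, 27.2). ∠ZNR = 74.3° gives NR at -52.7° from the x-axis; with |NR| = 11.0, R = (2.25, 18.4). Then |KR| = |R − K| = 18.6.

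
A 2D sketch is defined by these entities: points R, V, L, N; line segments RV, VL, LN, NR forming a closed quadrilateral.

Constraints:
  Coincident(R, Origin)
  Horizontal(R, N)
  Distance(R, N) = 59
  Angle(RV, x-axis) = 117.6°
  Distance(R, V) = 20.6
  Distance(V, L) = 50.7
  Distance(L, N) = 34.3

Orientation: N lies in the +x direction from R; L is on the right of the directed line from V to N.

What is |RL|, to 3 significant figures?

32.3

R is at the origin; RN is horizontal with |RN| = 59.0 and N in +x, so N = (59.0, 0). RV runs at 117.6° with |RV| = 20.6, so V = (-9.54, 18.3). L is determined by |VL| = 50.7 and |LN| = 34.3 together: it lies at the intersection of circle(V, 50.7) and circle(N, 34.3). With |VN| = 70.9, the foot of the radical line on VN is 45.3 from V and the perpendicular offset is √(50.7² − 45.3²) = 22.8. Taking the right-of-VN solution: L = (28.4, -15.4).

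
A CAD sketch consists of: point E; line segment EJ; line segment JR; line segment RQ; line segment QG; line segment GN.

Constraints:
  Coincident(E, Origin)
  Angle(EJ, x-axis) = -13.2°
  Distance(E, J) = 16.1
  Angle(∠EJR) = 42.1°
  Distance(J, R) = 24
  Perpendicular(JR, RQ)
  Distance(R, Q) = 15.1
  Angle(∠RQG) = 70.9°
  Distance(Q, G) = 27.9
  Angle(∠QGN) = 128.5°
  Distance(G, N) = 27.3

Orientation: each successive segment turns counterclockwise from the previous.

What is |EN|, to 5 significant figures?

38.487

∠RQG = 70.9° gives QG at -36.200° from the x-axis; with |QG| = 27.9, G = (12.112, -9.0190). ∠QGN = 128.5° gives GN at 15.300° from the x-axis; with |GN| = 27.3, N = (38.444, -1.8153). Then |EN| = |N − E| = 38.487.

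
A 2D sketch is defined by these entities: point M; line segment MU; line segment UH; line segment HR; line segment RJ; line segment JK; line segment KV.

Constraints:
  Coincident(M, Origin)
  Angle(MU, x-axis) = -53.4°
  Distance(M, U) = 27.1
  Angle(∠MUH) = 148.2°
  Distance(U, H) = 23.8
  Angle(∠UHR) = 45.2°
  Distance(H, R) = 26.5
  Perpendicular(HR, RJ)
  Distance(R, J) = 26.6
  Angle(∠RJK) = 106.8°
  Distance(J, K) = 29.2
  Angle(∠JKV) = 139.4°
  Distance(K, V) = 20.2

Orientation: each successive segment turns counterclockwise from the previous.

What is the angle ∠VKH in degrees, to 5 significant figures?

68.576°

∠RJK = 106.8° gives JK at -83.600° from the x-axis; with |JK| = 29.2, K = (6.6528, -45.658). ∠JKV = 139.4° gives KV at -43.000° from the x-axis; with |KV| = 20.2, V = (21.426, -59.434). Then cos ∠VKH = KV·KH / (|KV||KH|), giving 68.576°.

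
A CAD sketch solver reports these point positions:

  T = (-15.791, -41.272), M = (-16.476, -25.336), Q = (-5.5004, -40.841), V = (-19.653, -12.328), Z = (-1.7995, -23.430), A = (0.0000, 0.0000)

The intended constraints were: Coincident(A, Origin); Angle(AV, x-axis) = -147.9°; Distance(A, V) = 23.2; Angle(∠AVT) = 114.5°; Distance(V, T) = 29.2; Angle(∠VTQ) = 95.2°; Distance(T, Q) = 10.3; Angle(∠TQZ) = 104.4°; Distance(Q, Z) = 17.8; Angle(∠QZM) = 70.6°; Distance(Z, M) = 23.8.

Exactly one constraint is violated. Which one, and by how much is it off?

Distance(Z, M) = 23.8 — off by 9.00.

A = (0.00, 0.00) ✓; AV at -147.9° ✓; |AV| = 23.20 ✓; ∠AVT = 114.5° ✓; |VT| = 29.20 ✓; ∠VTQ = 95.20° ✓; |TQ| = 10.30 ✓; ∠TQZ = 104.4° ✓; |QZ| = 17.80 ✓; ∠QZM = 70.60° ✓; |ZM| = 14.80 ✗.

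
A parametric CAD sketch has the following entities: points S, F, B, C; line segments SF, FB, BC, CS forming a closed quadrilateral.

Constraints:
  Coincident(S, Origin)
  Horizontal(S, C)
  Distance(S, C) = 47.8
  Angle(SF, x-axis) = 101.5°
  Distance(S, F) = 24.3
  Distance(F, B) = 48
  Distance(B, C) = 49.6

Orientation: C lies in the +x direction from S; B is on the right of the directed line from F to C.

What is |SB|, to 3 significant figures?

23.7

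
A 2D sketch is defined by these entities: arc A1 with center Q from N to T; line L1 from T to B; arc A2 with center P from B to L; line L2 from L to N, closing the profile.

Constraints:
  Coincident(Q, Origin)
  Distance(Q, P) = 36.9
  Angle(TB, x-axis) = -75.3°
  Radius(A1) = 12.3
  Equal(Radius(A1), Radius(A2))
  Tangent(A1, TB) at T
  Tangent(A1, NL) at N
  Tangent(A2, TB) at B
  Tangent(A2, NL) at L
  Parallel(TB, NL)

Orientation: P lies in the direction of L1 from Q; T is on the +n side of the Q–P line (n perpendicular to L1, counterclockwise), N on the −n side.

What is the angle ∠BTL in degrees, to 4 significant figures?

33.69°

Tangency of A1 to both parallel lines with radius 12.3 puts T and N at Q ± 12.3·n: T = (11.90, 3.121), N = (-11.90, -3.121). Equal radii place B and L the same way about P: B = P + 12.3·n = (21.26, -32.57), L = P − 12.3·n = (-2.534, -38.81). Then cos ∠BTL = TB·TL / (|TB||TL|), giving 33.69°.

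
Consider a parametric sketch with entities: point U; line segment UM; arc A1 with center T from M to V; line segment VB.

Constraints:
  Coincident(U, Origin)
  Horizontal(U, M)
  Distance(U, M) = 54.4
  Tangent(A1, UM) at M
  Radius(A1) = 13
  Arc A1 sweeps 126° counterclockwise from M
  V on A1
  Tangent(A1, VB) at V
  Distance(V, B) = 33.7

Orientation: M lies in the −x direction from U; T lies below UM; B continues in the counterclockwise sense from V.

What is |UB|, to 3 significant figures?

65.8

U is at the origin; U and M share the same y with |UM| = 54.4 and M on the −x side, so M = (-54.4, 0.00). The tangent condition forces TM to be normal to UM, so T = M + (0, -13) = (-54.4, -13.0). On A1, M sits at bearing 90° from T; a 126° counterclockwise sweep puts V at bearing 216°, so V = T + 13.0·(cos 216°, sin 216°) = (-64.9, -20.6). Tangency of A1 to VB means the radius TV is perpendicular to VB, so VB runs along (−sin 216°, cos 216°); with |VB| = 33.7, B = (-45.1, -47.9). Then |UB| = |B − U| = 65.8.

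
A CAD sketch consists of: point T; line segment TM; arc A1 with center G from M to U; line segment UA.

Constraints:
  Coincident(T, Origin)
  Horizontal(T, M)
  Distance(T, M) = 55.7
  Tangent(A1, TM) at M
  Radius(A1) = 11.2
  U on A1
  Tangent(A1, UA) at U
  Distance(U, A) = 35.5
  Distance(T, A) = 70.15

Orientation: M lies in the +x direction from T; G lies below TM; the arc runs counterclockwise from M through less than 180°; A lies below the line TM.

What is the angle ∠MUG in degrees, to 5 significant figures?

39.846°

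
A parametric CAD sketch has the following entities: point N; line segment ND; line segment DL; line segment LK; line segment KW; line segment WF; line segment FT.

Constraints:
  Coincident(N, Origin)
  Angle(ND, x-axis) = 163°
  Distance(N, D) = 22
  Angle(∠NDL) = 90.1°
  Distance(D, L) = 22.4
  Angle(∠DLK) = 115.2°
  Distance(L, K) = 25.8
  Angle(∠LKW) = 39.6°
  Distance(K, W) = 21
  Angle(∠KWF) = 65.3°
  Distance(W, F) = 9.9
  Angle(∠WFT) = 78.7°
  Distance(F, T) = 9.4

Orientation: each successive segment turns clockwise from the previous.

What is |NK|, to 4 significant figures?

33.45

∠NDL = 90.1° gives DL at 73.10° from the x-axis; with |DL| = 22.4, L = (-14.53, 27.86). ∠DLK = 115.2° gives LK at 8.300° from the x-axis; with |LK| = 25.8, K = (11.00, 31.59). Then |NK| = |K − N| = 33.45.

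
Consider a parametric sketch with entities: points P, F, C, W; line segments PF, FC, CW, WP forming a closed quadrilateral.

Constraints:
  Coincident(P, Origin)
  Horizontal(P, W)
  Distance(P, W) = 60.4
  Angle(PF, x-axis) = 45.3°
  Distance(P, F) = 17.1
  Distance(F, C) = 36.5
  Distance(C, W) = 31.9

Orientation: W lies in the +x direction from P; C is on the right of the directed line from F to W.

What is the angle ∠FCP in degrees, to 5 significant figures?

26.545°

P is at the origin; P and W share the same y with |PW| = 60.4 and W in +x, so W = (60.4, 0). PF runs at 45.3° with |PF| = 17.1, so F = (12.028, 12.155). C is determined by |FC| = 36.5 and |CW| = 31.9 together: it lies at the intersection of circle(F, 36.5) and circle(W, 31.9). With |FW| = 49.876, the foot of the radical line on FW is 28.092 from F and the perpendicular offset is √(36.5² − 28.092²) = 23.304. Taking the right-of-FW solution: C = (33.594, -17.293).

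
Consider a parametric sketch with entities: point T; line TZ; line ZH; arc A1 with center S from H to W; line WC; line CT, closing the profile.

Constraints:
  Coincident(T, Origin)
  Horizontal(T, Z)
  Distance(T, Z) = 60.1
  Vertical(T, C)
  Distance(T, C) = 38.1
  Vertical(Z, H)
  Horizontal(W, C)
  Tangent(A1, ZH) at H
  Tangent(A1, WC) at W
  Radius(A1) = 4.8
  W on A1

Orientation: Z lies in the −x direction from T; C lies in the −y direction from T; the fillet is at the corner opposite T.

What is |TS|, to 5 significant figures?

64.552

T is at the origin; T and Z share the same y with |TZ| = 60.1 and Z on the −x side, so Z = (-60.100, 0.0000). T and C share the same x with |TC| = 38.1 and C on the −y side, so C = (0.0000, -38.100). The virtual corner opposite T is at (-60.100, -38.100). The tangent condition forces SH to be normal to ZH and since A1 is tangent to WC there, SW ⟂ WC, with radius 4.8, so the center S sits 4.8 in from both sides at S = (-55.300, -33.300). Then |TS| = |S − T| = 64.552.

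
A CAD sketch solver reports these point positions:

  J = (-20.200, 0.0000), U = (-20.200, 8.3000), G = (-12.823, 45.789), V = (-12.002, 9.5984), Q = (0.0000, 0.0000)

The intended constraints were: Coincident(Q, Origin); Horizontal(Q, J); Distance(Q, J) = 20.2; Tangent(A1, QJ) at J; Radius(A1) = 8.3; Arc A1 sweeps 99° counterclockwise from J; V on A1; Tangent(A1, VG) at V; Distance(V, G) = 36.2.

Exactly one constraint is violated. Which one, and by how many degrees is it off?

Tangent(A1, VG) at V — off by 7.70°.

Q = (0.00, 0.00) ✓; Q.y = 0.00, J.y = 0.00 ✓; |QJ| = 20.20 ✓; ∠(UJ, JQ) = 90.00° ✓; |UJ| = 8.300 ✓; bearing(U→V) − bearing(U→J) = 99.00° ✓; |UV| = 8.300 ✓; ∠(UV, VG) = 97.70° ✗; |VG| = 36.20 ✓.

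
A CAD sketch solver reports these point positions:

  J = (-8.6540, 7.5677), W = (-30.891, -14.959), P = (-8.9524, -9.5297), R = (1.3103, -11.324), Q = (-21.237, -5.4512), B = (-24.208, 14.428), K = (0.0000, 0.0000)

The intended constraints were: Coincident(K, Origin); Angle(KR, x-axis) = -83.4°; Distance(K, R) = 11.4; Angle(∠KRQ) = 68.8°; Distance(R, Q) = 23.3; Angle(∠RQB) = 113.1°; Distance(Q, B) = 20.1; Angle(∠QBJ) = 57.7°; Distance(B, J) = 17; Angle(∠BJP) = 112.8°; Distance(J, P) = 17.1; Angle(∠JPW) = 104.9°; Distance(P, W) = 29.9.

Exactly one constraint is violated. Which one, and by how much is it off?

Distance(P, W) = 29.9 — off by 7.30.

K = (0.00, 0.00) ✓; KR at -83.40° ✓; |KR| = 11.40 ✓; ∠KRQ = 68.80° ✓; |RQ| = 23.30 ✓; ∠RQB = 113.1° ✓; |QB| = 20.10 ✓; ∠QBJ = 57.70° ✓; |BJ| = 17.00 ✓; ∠BJP = 112.8° ✓; |JP| = 17.10 ✓; ∠JPW = 104.9° ✓; |PW| = 22.60 ✗.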